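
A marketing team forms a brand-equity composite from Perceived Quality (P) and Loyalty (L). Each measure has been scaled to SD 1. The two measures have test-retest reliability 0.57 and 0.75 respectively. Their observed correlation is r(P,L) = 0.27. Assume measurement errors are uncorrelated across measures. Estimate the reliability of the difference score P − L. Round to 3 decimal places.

Var(P−L) = 1 + 1 − 2·0.27 = 2 − 0.54 = 1.46.
Because errors are independent across components, Cov(Tᵢ,Tⱼ) = Cov(Xᵢ,Xⱼ); the off-diagonal part of the true-score variance is the same as above.
True-score variance = [0.57 + 0.75] − 0.54 = 1.32 − 0.54 = 0.78.
Reliability = 0.78 / 1.46 = 0.534.

0.534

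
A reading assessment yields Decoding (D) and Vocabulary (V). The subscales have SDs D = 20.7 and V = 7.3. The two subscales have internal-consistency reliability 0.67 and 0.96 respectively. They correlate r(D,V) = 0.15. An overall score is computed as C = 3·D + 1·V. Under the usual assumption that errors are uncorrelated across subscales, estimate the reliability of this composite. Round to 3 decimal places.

Var(C) = 3²·20.7² + 7.3² + 2·[3·20.7·7.3·0.15] = 3909.7 + 135.999 = 4045.7.
With uncorrelated errors the cross-covariances are all true-score covariance, so they carry over unchanged; only the diagonal terms shrink to ρᵢσᵢ².
True-score variance = [3²·20.7²·0.67 + 7.3²·0.96] + 135.999 = 2634.95 + 135.999 = 2770.95.
Reliability = 2770.95 / 4045.7 = 0.685.

0.685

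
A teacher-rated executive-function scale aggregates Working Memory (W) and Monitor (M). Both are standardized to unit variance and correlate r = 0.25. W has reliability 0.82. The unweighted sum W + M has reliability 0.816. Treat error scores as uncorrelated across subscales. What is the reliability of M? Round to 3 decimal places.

0.720

Var(W+M) = 2 + 2·0.25 = 2.500.
True-score variance = ρ_W + ρ_M + 2·0.25, so 0.816 = (0.82 + ρ_M + 0.50) / 2.500.
ρ_M = 0.816·2.500 − 0.82 − 0.50 = 0.720.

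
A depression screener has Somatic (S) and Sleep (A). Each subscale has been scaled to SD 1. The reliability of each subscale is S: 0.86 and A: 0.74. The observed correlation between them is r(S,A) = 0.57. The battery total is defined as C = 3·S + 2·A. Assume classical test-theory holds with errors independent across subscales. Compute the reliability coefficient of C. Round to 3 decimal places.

0.884

Var(C) = 3² + 2² + 2·[6·0.57] = 13 + 6.84 = 19.84.
With uncorrelated errors the cross-covariances are all true-score covariance, so they carry over unchanged; only the diagonal terms shrink to ρᵢσᵢ².
True-score variance = [3²·0.86 + 2²·0.74] + 6.84 = 10.7 + 6.84 = 17.54.
Reliability = 17.54 / 19.84 = 0.884.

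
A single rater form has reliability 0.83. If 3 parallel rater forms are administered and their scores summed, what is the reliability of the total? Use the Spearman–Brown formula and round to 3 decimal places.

0.936

ρ_k = kρ / (1 + (k−1)ρ) = 3·0.83 / (1 + 2·0.83) = 2.490 / 2.660 = 0.936.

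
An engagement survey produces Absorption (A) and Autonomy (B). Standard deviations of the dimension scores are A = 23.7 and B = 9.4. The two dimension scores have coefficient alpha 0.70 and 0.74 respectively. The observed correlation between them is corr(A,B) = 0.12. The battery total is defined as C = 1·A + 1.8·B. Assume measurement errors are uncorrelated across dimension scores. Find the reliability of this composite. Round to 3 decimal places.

0.743

Var(C) = 23.7² + 1.8²·9.4² + 2·[1.8·23.7·9.4·0.12] = 847.976 + 96.241 = 944.217.
Under uncorrelated errors the observed covariances equal the true-score covariances, so only the own-variance terms attenuate.
True-score variance = [23.7²·0.70 + 1.8²·9.4²·0.74] + 96.241 = 605.035 + 96.241 = 701.276.
Reliability = 701.276 / 944.217 = 0.743.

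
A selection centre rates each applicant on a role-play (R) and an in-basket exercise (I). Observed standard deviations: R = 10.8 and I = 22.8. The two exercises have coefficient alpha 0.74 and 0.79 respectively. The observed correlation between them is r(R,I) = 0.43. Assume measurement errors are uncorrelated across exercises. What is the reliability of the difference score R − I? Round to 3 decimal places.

0.672

Var(R−I) = 10.8² + 22.8² − 2·10.8·22.8·0.43 = 636.48 − 211.766 = 424.714.
With uncorrelated errors the cross-covariances are all true-score covariance, so they carry over unchanged; only the diagonal terms shrink to ρᵢσᵢ².
True-score variance = [10.8²·0.74 + 22.8²·0.79] − 211.766 = 496.987 − 211.766 = 285.221.
Reliability = 285.221 / 424.714 = 0.672.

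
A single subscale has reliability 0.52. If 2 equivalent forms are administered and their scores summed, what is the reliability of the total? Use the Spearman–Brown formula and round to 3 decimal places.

0.684

ρ_k = kρ / (1 + (k−1)ρ) = 2·0.52 / (1 + 1·0.52) = 1.040 / 1.520 = 0.684.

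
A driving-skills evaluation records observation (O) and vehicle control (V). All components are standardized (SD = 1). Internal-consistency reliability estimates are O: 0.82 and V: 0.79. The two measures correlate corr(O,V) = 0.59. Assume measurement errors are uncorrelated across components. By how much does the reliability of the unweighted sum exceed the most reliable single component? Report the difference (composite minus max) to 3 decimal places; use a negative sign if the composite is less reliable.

0.057

Var(sum) = 2 + 1.18 = 3.18; true-score variance = 1.61 + 1.18 = 2.79; composite reliability = 0.8774.
Max component reliability = 0.8200.
Difference = 0.8774 − 0.8200 = 0.057.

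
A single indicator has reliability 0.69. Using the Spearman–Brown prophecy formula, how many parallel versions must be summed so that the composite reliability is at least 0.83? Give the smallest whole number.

k ≥ ρ*(1−ρ₁)/(ρ₁(1−ρ*)) = 0.83·0.31 / (0.69·0.17) = 2.194.
Smallest integer k = 3.

3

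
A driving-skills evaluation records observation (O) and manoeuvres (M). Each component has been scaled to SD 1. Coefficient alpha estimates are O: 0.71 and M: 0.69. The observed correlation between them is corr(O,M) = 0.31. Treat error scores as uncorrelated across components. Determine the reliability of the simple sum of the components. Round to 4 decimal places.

Var(O+M) = 2 + 2·[0.31] = 2 + 0.62 = 2.62.
Because errors are independent across components, Cov(Tᵢ,Tⱼ) = Cov(Xᵢ,Xⱼ); the off-diagonal part of the true-score variance is the same as above.
True-score variance = [0.71 + 0.69] + 0.62 = 1.4 + 0.62 = 2.02.
Reliability = 2.02 / 2.62 = 0.7710.

0.7710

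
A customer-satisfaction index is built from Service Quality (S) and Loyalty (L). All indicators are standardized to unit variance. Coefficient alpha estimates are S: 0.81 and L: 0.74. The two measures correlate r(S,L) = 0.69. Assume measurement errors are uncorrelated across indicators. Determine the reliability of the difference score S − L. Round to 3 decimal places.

0.274

Var(S−L) = 1 + 1 − 2·0.69 = 2 − 1.38 = 0.62.
Under uncorrelated errors the observed covariances equal the true-score covariances, so only the own-variance terms attenuate.
True-score variance = [0.81 + 0.74] − 1.38 = 1.55 − 1.38 = 0.17.
Reliability = 0.17 / 0.62 = 0.274.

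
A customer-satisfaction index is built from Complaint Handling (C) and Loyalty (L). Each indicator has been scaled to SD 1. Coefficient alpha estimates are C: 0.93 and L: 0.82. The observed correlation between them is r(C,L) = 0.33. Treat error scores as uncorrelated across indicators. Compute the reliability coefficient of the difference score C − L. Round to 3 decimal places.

0.813

Var(C−L) = 1 + 1 − 2·0.33 = 2 − 0.66 = 1.34.
Because errors are independent across components, Cov(Tᵢ,Tⱼ) = Cov(Xᵢ,Xⱼ); the off-diagonal part of the true-score variance is the same as above.
True-score variance = [0.93 + 0.82] − 0.66 = 1.75 − 0.66 = 1.09.
Reliability = 1.09 / 1.34 = 0.813.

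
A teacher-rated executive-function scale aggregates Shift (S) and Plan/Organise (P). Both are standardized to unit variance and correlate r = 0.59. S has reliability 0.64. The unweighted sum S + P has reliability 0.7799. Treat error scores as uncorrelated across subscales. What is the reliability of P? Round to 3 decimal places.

0.660

Var(S+P) = 2 + 2·0.59 = 3.180.
True-score variance = ρ_S + ρ_P + 2·0.59, so 0.7799 = (0.64 + ρ_P + 1.18) / 3.180.
ρ_P = 0.7799·3.180 − 0.64 − 1.18 = 0.660.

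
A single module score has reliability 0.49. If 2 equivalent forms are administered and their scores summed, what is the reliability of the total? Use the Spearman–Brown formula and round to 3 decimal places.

ρ_k = kρ / (1 + (k−1)ρ) = 2·0.49 / (1 + 1·0.49) = 0.980 / 1.490 = 0.658.

0.658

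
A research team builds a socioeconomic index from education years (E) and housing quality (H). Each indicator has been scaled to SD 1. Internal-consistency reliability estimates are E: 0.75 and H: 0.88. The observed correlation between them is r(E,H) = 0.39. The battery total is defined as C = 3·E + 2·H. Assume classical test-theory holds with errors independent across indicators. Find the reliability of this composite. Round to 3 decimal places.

0.846

Var(C) = 3² + 2² + 2·[6·0.39] = 13 + 4.68 = 17.68.
Because errors are independent across components, Cov(Tᵢ,Tⱼ) = Cov(Xᵢ,Xⱼ); the off-diagonal part of the true-score variance is the same as above.
True-score variance = [3²·0.75 + 2²·0.88] + 4.68 = 10.27 + 4.68 = 14.95.
Reliability = 14.95 / 17.68 = 0.846.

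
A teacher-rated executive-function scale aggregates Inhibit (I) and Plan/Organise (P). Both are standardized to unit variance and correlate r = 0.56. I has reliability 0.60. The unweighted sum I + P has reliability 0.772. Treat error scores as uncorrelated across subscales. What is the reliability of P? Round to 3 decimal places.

Var(I+P) = 2 + 2·0.56 = 3.120.
True-score variance = ρ_I + ρ_P + 2·0.56, so 0.772 = (0.60 + ρ_P + 1.12) / 3.120.
ρ_P = 0.772·3.120 − 0.60 − 1.12 = 0.689.

0.689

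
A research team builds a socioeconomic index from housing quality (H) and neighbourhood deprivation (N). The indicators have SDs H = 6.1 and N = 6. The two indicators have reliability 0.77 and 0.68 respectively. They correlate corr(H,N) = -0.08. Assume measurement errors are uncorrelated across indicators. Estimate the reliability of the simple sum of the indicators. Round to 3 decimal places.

Var(H+N) = 6.1² + 6² + 2·[6.1·6·(-0.08)] = 73.21 − 5.856 = 67.354.
Under uncorrelated errors the observed covariances equal the true-score covariances, so only the own-variance terms attenuate.
True-score variance = [6.1²·0.77 + 6²·0.68] − 5.856 = 53.1317 − 5.856 = 47.2757.
Reliability = 47.2757 / 67.354 = 0.702.

0.702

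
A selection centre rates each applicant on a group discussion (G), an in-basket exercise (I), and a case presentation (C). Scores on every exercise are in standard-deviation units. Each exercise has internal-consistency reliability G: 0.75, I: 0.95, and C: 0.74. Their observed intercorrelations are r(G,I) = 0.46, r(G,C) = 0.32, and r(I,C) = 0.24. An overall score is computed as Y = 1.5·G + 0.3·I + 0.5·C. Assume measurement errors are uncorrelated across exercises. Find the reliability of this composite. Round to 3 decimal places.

Var(Y) = 1.5² + 0.3² + 0.5² + 2·[0.45·0.46 + 0.75·0.32 + 0.15·0.24] = 2.59 + 0.966 = 3.556.
With uncorrelated errors the cross-covariances are all true-score covariance, so they carry over unchanged; only the diagonal terms shrink to ρᵢσᵢ².
True-score variance = [1.5²·0.75 + 0.3²·0.95 + 0.5²·0.74] + 0.966 = 1.958 + 0.966 = 2.924.
Reliability = 2.924 / 3.556 = 0.822.

0.822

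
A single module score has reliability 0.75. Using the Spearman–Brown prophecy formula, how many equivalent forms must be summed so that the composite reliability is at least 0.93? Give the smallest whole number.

k ≥ ρ*(1−ρ₁)/(ρ₁(1−ρ*)) = 0.93·0.25 / (0.75·0.07) = 4.429.
Smallest integer k = 5.

5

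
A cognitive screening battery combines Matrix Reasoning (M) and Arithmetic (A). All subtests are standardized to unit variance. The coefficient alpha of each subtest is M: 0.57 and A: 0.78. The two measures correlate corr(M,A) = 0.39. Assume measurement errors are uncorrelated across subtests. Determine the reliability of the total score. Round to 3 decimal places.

Var(M+A) = 2 + 2·[0.39] = 2 + 0.78 = 2.78.
Under uncorrelated errors the observed covariances equal the true-score covariances, so only the own-variance terms attenuate.
True-score variance = [0.57 + 0.78] + 0.78 = 1.35 + 0.78 = 2.13.
Reliability = 2.13 / 2.78 = 0.766.

0.766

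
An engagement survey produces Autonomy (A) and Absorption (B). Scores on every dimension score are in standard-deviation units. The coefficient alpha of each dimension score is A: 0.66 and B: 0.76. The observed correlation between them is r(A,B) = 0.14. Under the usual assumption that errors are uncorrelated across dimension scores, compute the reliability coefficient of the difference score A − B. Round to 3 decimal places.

0.663

Var(A−B) = 1 + 1 − 2·0.14 = 2 − 0.28 = 1.72.
Because errors are independent across components, Cov(Tᵢ,Tⱼ) = Cov(Xᵢ,Xⱼ); the off-diagonal part of the true-score variance is the same as above.
True-score variance = [0.66 + 0.76] − 0.28 = 1.42 − 0.28 = 1.14.
Reliability = 1.14 / 1.72 = 0.663.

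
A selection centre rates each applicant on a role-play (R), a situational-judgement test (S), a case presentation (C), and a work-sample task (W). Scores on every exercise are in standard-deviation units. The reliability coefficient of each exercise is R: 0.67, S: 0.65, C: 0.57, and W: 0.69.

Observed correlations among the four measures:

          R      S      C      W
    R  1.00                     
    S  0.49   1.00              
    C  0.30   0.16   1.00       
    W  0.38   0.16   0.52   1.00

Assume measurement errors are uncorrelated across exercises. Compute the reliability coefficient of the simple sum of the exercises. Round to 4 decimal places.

0.8229

Var(R+S+C+W) = 4 + 2·[0.49 + 0.30 + 0.38 + 0.16 + 0.16 + 0.52] = 4 + 4.02 = 8.02.
Under uncorrelated errors the observed covariances equal the true-score covariances, so only the own-variance terms attenuate.
True-score variance = [0.67 + 0.65 + 0.57 + 0.69] + 4.02 = 2.58 + 4.02 = 6.6.
Reliability = 6.6 / 8.02 = 0.8229.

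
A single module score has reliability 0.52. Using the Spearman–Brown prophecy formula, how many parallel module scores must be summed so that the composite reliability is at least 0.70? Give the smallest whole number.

3

k ≥ ρ*(1−ρ₁)/(ρ₁(1−ρ*)) = 0.70·0.48 / (0.52·0.30) = 2.154.
Smallest integer k = 3.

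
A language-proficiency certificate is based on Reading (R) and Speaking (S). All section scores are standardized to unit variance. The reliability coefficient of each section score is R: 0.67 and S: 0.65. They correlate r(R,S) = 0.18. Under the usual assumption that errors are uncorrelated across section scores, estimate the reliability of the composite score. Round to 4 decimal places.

0.7119

Var(R+S) = 2 + 2·[0.18] = 2 + 0.36 = 2.36.
With uncorrelated errors the cross-covariances are all true-score covariance, so they carry over unchanged; only the diagonal terms shrink to ρᵢσᵢ².
True-score variance = [0.67 + 0.65] + 0.36 = 1.32 + 0.36 = 1.68.
Reliability = 1.68 / 2.36 = 0.7119.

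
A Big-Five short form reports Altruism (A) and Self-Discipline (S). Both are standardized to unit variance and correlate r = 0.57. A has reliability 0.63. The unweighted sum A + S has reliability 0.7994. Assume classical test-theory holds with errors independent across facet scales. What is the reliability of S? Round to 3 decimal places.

Var(A+S) = 2 + 2·0.57 = 3.140.
True-score variance = ρ_A + ρ_S + 2·0.57, so 0.7994 = (0.63 + ρ_S + 1.14) / 3.140.
ρ_S = 0.7994·3.140 − 0.63 − 1.14 = 0.740.

0.740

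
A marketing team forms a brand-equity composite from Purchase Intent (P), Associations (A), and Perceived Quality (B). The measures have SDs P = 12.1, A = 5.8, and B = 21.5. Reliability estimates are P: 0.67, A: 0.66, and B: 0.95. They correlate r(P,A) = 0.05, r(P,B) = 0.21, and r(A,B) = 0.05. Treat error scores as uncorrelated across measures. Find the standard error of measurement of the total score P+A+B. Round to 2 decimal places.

Var(total) = 642.3 + 128.751 = 771.051.
True-score variance = 559.435 + 128.751 = 688.186, so reliability = 0.8925.
Error variance = 771.051 − 688.186 = 82.8654; SEM = √82.8654 = 9.10.

9.10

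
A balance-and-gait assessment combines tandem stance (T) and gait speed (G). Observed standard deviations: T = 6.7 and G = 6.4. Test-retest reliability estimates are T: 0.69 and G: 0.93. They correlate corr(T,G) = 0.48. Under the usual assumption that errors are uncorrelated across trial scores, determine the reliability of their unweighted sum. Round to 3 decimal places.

0.868

Var(T+G) = 6.7² + 6.4² + 2·[6.7·6.4·0.48] = 85.85 + 41.1648 = 127.015.
Because errors are independent across components, Cov(Tᵢ,Tⱼ) = Cov(Xᵢ,Xⱼ); the off-diagonal part of the true-score variance is the same as above.
True-score variance = [6.7²·0.69 + 6.4²·0.93] + 41.1648 = 69.0669 + 41.1648 = 110.232.
Reliability = 110.232 / 127.015 = 0.868.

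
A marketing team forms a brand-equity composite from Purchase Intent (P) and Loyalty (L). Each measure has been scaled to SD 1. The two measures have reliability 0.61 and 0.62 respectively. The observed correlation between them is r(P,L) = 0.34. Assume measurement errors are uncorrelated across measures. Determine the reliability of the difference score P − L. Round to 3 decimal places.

0.417

Var(P−L) = 1 + 1 − 2·0.34 = 2 − 0.68 = 1.32.
Because errors are independent across components, Cov(Tᵢ,Tⱼ) = Cov(Xᵢ,Xⱼ); the off-diagonal part of the true-score variance is the same as above.
True-score variance = [0.61 + 0.62] − 0.68 = 1.23 − 0.68 = 0.55.
Reliability = 0.55 / 1.32 = 0.417.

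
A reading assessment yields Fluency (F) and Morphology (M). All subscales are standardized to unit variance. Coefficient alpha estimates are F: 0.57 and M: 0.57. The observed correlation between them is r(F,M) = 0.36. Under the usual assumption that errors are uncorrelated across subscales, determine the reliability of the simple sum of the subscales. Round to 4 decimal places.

0.6838

Var(F+M) = 2 + 2·[0.36] = 2 + 0.72 = 2.72.
With uncorrelated errors the cross-covariances are all true-score covariance, so they carry over unchanged; only the diagonal terms shrink to ρᵢσᵢ².
True-score variance = [0.57 + 0.57] + 0.72 = 1.14 + 0.72 = 1.86.
Reliability = 1.86 / 2.72 = 0.6838.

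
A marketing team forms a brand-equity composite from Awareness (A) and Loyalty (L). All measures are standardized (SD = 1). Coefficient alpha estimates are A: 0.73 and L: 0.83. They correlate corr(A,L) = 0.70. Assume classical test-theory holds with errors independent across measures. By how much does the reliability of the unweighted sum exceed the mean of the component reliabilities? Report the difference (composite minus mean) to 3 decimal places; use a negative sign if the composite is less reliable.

0.091

Var(sum) = 2 + 1.4 = 3.4; true-score variance = 1.56 + 1.4 = 2.96; composite reliability = 0.8706.
Mean component reliability = 0.7800.
Difference = 0.8706 − 0.7800 = 0.091.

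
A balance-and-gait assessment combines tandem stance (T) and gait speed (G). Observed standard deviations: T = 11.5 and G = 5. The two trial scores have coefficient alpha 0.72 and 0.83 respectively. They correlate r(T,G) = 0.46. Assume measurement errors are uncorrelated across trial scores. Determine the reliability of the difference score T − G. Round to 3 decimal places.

0.604

Var(T−G) = 11.5² + 5² − 2·11.5·5·0.46 = 157.25 − 52.9 = 104.35.
Under uncorrelated errors the observed covariances equal the true-score covariances, so only the own-variance terms attenuate.
True-score variance = [11.5²·0.72 + 5²·0.83] − 52.9 = 115.97 − 52.9 = 63.07.
Reliability = 63.07 / 104.35 = 0.604.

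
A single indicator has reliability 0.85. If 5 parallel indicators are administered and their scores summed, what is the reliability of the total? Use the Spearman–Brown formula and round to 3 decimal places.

ρ_k = kρ / (1 + (k−1)ρ) = 5·0.85 / (1 + 4·0.85) = 4.250 / 4.400 = 0.966.

0.966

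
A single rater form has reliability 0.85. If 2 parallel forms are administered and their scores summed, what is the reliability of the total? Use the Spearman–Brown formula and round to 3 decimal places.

0.919

ρ_k = kρ / (1 + (k−1)ρ) = 2·0.85 / (1 + 1·0.85) = 1.700 / 1.850 = 0.919.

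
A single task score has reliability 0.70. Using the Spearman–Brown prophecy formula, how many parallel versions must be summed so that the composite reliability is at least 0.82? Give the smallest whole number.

2

k ≥ ρ*(1−ρ₁)/(ρ₁(1−ρ*)) = 0.82·0.30 / (0.70·0.18) = 1.952.
Smallest integer k = 2.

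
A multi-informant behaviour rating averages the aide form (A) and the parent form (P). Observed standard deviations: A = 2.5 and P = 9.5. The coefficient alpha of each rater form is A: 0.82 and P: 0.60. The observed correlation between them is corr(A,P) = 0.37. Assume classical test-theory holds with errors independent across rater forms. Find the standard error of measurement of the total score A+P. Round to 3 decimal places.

6.101

Var(total) = 96.5 + 17.575 = 114.075.
True-score variance = 59.275 + 17.575 = 76.85, so reliability = 0.6737.
Error variance = 114.075 − 76.85 = 37.225; SEM = √37.225 = 6.101.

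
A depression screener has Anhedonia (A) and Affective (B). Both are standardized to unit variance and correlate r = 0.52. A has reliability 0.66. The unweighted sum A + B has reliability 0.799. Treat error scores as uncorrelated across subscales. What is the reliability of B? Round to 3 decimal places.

0.729

Var(A+B) = 2 + 2·0.52 = 3.040.
True-score variance = ρ_A + ρ_B + 2·0.52, so 0.799 = (0.66 + ρ_B + 1.04) / 3.040.
ρ_B = 0.799·3.040 − 0.66 − 1.04 = 0.729.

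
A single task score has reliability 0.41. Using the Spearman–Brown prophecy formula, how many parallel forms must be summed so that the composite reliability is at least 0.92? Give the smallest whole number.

17

k ≥ ρ*(1−ρ₁)/(ρ₁(1−ρ*)) = 0.92·0.59 / (0.41·0.08) = 16.549.
Smallest integer k = 17.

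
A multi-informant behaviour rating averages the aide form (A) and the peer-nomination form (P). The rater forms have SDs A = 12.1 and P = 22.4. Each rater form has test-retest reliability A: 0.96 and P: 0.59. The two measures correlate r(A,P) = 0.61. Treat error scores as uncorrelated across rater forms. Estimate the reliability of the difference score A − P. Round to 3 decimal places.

Var(A−P) = 12.1² + 22.4² − 2·12.1·22.4·0.61 = 648.17 − 330.669 = 317.501.
With uncorrelated errors the cross-covariances are all true-score covariance, so they carry over unchanged; only the diagonal terms shrink to ρᵢσᵢ².
True-score variance = [12.1²·0.96 + 22.4²·0.59] − 330.669 = 436.592 − 330.669 = 105.923.
Reliability = 105.923 / 317.501 = 0.334.

0.334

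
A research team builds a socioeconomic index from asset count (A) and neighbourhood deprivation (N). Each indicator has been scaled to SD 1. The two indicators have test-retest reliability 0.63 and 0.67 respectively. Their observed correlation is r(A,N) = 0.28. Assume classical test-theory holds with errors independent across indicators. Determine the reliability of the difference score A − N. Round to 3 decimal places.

Var(A−N) = 1 + 1 − 2·0.28 = 2 − 0.56 = 1.44.
Under uncorrelated errors the observed covariances equal the true-score covariances, so only the own-variance terms attenuate.
True-score variance = [0.63 + 0.67] − 0.56 = 1.3 − 0.56 = 0.74.
Reliability = 0.74 / 1.44 = 0.514.

0.514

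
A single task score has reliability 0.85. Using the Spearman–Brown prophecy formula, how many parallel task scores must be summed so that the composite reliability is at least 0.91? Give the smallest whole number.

k ≥ ρ*(1−ρ₁)/(ρ₁(1−ρ*)) = 0.91·0.15 / (0.85·0.09) = 1.784.
Smallest integer k = 2.

2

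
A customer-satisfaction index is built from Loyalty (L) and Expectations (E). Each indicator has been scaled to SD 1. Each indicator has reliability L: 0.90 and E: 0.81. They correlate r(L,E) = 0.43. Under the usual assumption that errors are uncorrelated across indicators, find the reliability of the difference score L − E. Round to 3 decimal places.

Var(L−E) = 1 + 1 − 2·0.43 = 2 − 0.86 = 1.14.
With uncorrelated errors the cross-covariances are all true-score covariance, so they carry over unchanged; only the diagonal terms shrink to ρᵢσᵢ².
True-score variance = [0.90 + 0.81] − 0.86 = 1.71 − 0.86 = 0.85.
Reliability = 0.85 / 1.14 = 0.746.

0.746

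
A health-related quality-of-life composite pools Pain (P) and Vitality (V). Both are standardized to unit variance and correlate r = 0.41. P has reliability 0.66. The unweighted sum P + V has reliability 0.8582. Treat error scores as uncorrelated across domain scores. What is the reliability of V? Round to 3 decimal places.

Var(P+V) = 2 + 2·0.41 = 2.820.
True-score variance = ρ_P + ρ_V + 2·0.41, so 0.8582 = (0.66 + ρ_V + 0.82) / 2.820.
ρ_V = 0.8582·2.820 − 0.66 − 0.82 = 0.940.

0.940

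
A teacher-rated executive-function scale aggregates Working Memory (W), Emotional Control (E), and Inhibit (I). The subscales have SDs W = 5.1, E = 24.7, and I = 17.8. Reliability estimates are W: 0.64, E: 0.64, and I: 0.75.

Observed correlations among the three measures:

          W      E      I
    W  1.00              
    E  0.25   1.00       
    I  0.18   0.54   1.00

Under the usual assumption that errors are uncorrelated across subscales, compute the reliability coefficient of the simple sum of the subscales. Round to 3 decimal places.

0.798

Var(W+E+I) = 5.1² + 24.7² + 17.8² + 2·[5.1·24.7·0.25 + 5.1·17.8·0.18 + 24.7·17.8·0.54] = 952.94 + 570.499 = 1523.44.
Because errors are independent across components, Cov(Tᵢ,Tⱼ) = Cov(Xᵢ,Xⱼ); the off-diagonal part of the true-score variance is the same as above.
True-score variance = [5.1²·0.64 + 24.7²·0.64 + 17.8²·0.75] + 570.499 = 644.734 + 570.499 = 1215.23.
Reliability = 1215.23 / 1523.44 = 0.798.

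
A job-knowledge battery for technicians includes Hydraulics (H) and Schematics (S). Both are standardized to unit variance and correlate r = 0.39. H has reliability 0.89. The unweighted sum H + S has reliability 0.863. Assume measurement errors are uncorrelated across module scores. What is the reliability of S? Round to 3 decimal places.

0.729

Var(H+S) = 2 + 2·0.39 = 2.780.
True-score variance = ρ_H + ρ_S + 2·0.39, so 0.863 = (0.89 + ρ_S + 0.78) / 2.780.
ρ_S = 0.863·2.780 − 0.89 − 0.78 = 0.729.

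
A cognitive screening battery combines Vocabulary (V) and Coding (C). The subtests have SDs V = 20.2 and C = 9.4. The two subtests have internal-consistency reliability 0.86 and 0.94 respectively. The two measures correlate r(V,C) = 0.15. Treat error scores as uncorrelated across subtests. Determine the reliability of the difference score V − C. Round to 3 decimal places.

Var(V−C) = 20.2² + 9.4² − 2·20.2·9.4·0.15 = 496.4 − 56.964 = 439.436.
With uncorrelated errors the cross-covariances are all true-score covariance, so they carry over unchanged; only the diagonal terms shrink to ρᵢσᵢ².
True-score variance = [20.2²·0.86 + 9.4²·0.94] − 56.964 = 433.973 − 56.964 = 377.009.
Reliability = 377.009 / 439.436 = 0.858.

0.858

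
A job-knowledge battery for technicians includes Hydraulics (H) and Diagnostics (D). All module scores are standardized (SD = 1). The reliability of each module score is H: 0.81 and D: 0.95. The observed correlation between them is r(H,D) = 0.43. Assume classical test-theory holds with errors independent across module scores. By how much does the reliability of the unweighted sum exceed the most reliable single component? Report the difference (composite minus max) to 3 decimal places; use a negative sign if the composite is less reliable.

Var(sum) = 2 + 0.86 = 2.86; true-score variance = 1.76 + 0.86 = 2.62; composite reliability = 0.9161.
Max component reliability = 0.9500.
Difference = 0.9161 − 0.9500 = -0.034.

-0.034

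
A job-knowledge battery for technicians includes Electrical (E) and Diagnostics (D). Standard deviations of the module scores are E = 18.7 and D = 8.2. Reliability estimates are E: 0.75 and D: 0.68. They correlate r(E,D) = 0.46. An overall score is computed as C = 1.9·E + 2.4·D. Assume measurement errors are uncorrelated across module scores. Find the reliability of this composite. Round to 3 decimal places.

Var(C) = 1.9²·18.7² + 2.4²·8.2² + 2·[4.56·18.7·8.2·0.46] = 1649.68 + 643.292 = 2292.98.
With uncorrelated errors the cross-covariances are all true-score covariance, so they carry over unchanged; only the diagonal terms shrink to ρᵢσᵢ².
True-score variance = [1.9²·18.7²·0.75 + 2.4²·8.2²·0.68] + 643.292 = 1210.15 + 643.292 = 1853.44.
Reliability = 1853.44 / 2292.98 = 0.808.

0.808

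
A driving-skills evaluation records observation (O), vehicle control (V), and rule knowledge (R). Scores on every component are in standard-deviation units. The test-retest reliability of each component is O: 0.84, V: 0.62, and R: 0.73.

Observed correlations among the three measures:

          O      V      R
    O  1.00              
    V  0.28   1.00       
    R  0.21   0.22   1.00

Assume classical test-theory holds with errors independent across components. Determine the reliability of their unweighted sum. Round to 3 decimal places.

0.817

Var(O+V+R) = 3 + 2·[0.28 + 0.21 + 0.22] = 3 + 1.42 = 4.42.
With uncorrelated errors the cross-covariances are all true-score covariance, so they carry over unchanged; only the diagonal terms shrink to ρᵢσᵢ².
True-score variance = [0.84 + 0.62 + 0.73] + 1.42 = 2.19 + 1.42 = 3.61.
Reliability = 3.61 / 4.42 = 0.817.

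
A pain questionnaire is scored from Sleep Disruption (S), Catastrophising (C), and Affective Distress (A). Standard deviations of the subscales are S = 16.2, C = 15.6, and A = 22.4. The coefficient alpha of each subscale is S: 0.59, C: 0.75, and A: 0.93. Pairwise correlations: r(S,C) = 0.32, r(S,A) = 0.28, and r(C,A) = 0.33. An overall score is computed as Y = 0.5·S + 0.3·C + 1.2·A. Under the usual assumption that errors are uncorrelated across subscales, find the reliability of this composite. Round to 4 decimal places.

Var(Y) = 0.5²·16.2² + 0.3²·15.6² + 1.2²·22.4² + 2·[0.15·16.2·15.6·0.32 + 0.6·16.2·22.4·0.28 + 0.36·15.6·22.4·0.33] = 810.047 + 229.216 = 1039.26.
Under uncorrelated errors the observed covariances equal the true-score covariances, so only the own-variance terms attenuate.
True-score variance = [0.5²·16.2²·0.59 + 0.3²·15.6²·0.75 + 1.2²·22.4²·0.93] + 229.216 = 727.094 + 229.216 = 956.309.
Reliability = 956.309 / 1039.26 = 0.9202.

0.9202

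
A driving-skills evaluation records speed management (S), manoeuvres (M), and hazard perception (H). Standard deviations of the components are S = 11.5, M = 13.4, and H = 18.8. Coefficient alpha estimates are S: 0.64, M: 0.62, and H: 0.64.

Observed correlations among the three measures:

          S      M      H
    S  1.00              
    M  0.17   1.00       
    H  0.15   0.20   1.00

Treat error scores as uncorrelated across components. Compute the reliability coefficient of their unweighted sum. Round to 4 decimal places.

Var(S+M+H) = 11.5² + 13.4² + 18.8² + 2·[11.5·13.4·0.17 + 11.5·18.8·0.15 + 13.4·18.8·0.20] = 665.25 + 218.022 = 883.272.
Under uncorrelated errors the observed covariances equal the true-score covariances, so only the own-variance terms attenuate.
True-score variance = [11.5²·0.64 + 13.4²·0.62 + 18.8²·0.64] + 218.022 = 422.169 + 218.022 = 640.191.
Reliability = 640.191 / 883.272 = 0.7248.

0.7248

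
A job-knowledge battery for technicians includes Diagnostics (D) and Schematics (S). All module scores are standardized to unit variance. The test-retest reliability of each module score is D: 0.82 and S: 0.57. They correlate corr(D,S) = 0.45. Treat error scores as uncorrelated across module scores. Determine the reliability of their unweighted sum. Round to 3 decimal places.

Var(D+S) = 2 + 2·[0.45] = 2 + 0.9 = 2.9.
Because errors are independent across components, Cov(Tᵢ,Tⱼ) = Cov(Xᵢ,Xⱼ); the off-diagonal part of the true-score variance is the same as above.
True-score variance = [0.82 + 0.57] + 0.9 = 1.39 + 0.9 = 2.29.
Reliability = 2.29 / 2.9 = 0.790.

0.790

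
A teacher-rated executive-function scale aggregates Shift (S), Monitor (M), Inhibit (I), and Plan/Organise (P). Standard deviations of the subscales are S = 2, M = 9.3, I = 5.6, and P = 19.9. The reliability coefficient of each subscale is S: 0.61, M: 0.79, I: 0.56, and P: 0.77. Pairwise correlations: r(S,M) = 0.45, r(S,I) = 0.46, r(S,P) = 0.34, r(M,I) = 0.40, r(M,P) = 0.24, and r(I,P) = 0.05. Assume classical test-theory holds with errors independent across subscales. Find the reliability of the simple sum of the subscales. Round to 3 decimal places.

0.825

Var(S+M+I+P) = 2² + 9.3² + 5.6² + 19.9² + 2·[2·9.3·0.45 + 2·5.6·0.46 + 2·19.9·0.34 + 9.3·5.6·0.40 + 9.3·19.9·0.24 + 5.6·19.9·0.05] = 517.86 + 195.75 = 713.61.
Under uncorrelated errors the observed covariances equal the true-score covariances, so only the own-variance terms attenuate.
True-score variance = [2²·0.61 + 9.3²·0.79 + 5.6²·0.56 + 19.9²·0.77] + 195.75 = 393.256 + 195.75 = 589.006.
Reliability = 589.006 / 713.61 = 0.825.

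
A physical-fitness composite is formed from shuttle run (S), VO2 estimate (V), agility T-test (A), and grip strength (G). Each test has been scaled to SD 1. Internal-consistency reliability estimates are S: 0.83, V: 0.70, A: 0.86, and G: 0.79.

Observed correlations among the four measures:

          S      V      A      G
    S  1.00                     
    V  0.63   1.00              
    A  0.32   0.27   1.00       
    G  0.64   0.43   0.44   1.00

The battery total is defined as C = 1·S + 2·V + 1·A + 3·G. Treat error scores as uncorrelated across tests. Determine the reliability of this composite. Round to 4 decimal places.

Var(C) = 1 + 2² + 1 + 3² + 2·[2·0.63 + 0.32 + 3·0.64 + 2·0.27 + 6·0.43 + 3·0.44] = 15 + 15.88 = 30.88.
Because errors are independent across components, Cov(Tᵢ,Tⱼ) = Cov(Xᵢ,Xⱼ); the off-diagonal part of the true-score variance is the same as above.
True-score variance = [0.83 + 2²·0.70 + 0.86 + 3²·0.79] + 15.88 = 11.6 + 15.88 = 27.48.
Reliability = 27.48 / 30.88 = 0.8899.

0.8899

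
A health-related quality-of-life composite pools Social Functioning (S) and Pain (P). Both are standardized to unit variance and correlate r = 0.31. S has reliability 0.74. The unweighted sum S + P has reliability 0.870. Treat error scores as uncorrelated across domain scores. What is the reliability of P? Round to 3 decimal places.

0.919

Var(S+P) = 2 + 2·0.31 = 2.620.
True-score variance = ρ_S + ρ_P + 2·0.31, so 0.870 = (0.74 + ρ_P + 0.62) / 2.620.
ρ_P = 0.870·2.620 − 0.74 − 0.62 = 0.919.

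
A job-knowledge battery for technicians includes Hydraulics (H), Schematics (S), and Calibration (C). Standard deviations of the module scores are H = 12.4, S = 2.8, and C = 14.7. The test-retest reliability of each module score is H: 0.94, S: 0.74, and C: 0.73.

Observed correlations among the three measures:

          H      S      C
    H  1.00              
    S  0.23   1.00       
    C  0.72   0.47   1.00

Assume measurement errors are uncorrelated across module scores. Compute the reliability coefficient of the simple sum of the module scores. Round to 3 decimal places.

Var(H+S+C) = 12.4² + 2.8² + 14.7² + 2·[12.4·2.8·0.23 + 12.4·14.7·0.72 + 2.8·14.7·0.47] = 377.69 + 317.145 = 694.835.
Under uncorrelated errors the observed covariances equal the true-score covariances, so only the own-variance terms attenuate.
True-score variance = [12.4²·0.94 + 2.8²·0.74 + 14.7²·0.73] + 317.145 = 308.082 + 317.145 = 625.226.
Reliability = 625.226 / 694.835 = 0.900.

0.900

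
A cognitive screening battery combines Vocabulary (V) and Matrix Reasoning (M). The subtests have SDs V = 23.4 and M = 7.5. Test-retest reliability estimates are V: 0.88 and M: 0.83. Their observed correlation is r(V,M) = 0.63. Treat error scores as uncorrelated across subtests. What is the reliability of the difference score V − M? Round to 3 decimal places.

0.803

Var(V−M) = 23.4² + 7.5² − 2·23.4·7.5·0.63 = 603.81 − 221.13 = 382.68.
Under uncorrelated errors the observed covariances equal the true-score covariances, so only the own-variance terms attenuate.
True-score variance = [23.4²·0.88 + 7.5²·0.83] − 221.13 = 528.54 − 221.13 = 307.41.
Reliability = 307.41 / 382.68 = 0.803.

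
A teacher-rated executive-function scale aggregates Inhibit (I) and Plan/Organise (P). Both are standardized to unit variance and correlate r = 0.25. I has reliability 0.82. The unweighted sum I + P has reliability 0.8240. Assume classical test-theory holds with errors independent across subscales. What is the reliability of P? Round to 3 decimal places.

Var(I+P) = 2 + 2·0.25 = 2.500.
True-score variance = ρ_I + ρ_P + 2·0.25, so 0.8240 = (0.82 + ρ_P + 0.50) / 2.500.
ρ_P = 0.8240·2.500 − 0.82 − 0.50 = 0.740.

0.740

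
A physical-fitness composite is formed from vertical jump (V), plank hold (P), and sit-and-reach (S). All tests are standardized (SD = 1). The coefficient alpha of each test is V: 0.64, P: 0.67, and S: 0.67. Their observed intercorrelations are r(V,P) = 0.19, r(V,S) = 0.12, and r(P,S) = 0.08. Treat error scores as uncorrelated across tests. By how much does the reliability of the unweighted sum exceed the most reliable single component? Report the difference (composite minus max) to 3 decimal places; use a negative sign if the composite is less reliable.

Var(sum) = 3 + 0.78 = 3.78; true-score variance = 1.98 + 0.78 = 2.76; composite reliability = 0.7302.
Max component reliability = 0.6700.
Difference = 0.7302 − 0.6700 = 0.060.

0.060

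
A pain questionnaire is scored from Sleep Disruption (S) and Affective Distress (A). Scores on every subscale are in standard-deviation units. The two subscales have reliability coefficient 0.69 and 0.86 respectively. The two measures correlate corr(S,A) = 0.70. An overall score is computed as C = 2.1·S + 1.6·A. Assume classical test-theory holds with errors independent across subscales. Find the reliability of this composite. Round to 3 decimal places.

Var(C) = 2.1² + 1.6² + 2·[3.36·0.70] = 6.97 + 4.704 = 11.674.
With uncorrelated errors the cross-covariances are all true-score covariance, so they carry over unchanged; only the diagonal terms shrink to ρᵢσᵢ².
True-score variance = [2.1²·0.69 + 1.6²·0.86] + 4.704 = 5.2445 + 4.704 = 9.9485.
Reliability = 9.9485 / 11.674 = 0.852.

0.852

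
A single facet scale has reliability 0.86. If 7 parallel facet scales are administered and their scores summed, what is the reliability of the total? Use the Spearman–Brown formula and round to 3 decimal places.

ρ_k = kρ / (1 + (k−1)ρ) = 7·0.86 / (1 + 6·0.86) = 6.020 / 6.160 = 0.977.

0.977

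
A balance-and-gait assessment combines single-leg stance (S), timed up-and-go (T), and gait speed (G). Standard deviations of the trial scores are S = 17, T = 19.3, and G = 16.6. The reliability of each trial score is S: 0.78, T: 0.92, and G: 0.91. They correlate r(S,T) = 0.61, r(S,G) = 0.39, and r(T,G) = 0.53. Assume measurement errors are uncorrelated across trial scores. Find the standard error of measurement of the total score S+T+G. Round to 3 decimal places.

Var(total) = 937.05 + 960.001 = 1897.05.
True-score variance = 818.87 + 960.001 = 1778.87, so reliability = 0.9377.
Error variance = 1897.05 − 1778.87 = 118.18; SEM = √118.18 = 10.871.

10.871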